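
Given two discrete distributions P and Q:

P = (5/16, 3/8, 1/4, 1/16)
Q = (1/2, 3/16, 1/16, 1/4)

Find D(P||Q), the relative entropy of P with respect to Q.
D(P||Q) = Σ P(i) log₂(P(i)/Q(i))
  i=0: (5/16) × log₂((5/16)/(1/2)) = (5/16) × log₂(5/8) = -0.2119
  i=1: (3/8) × log₂((3/8)/(3/16)) = (3/8) × log₂(2) = 0.3750
  i=2: (1/4) × log₂((1/4)/(1/16)) = (1/4) × log₂(4) = 0.5000
  i=3: (1/16) × log₂((1/16)/(1/4)) = (1/16) × log₂(1/4) = -0.1250
D(P||Q) = -0.2119 + 0.3750 + 0.5000 - 0.1250
  = 0.5381 bits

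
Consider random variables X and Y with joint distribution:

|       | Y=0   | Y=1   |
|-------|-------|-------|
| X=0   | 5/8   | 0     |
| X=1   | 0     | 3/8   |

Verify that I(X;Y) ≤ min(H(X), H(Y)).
Marginal P(X) (row sums):
  P(X=0) = 5/8 + 0 = 5/8
  P(X=1) = 0 + 3/8 = 3/8
Marginal P(Y) (column sums):
  P(Y=0) = 5/8 + 0 = 5/8
  P(Y=1) = 0 + 3/8 = 3/8

H(X) = -[(5/8)·log₂(5/8) + (3/8)·log₂(3/8)]
  = 0.4238 + 0.5306
  = 0.9544 bits
H(Y) = -[(5/8)·log₂(5/8) + (3/8)·log₂(3/8)]
  = 0.4238 + 0.5306
  = 0.9544 bits
H(X,Y) = -[(5/8)·log₂(5/8) + (3/8)·log₂(3/8)]
  = 0.4238 + 0.5306
  = 0.9544 bits

I(X;Y) = H(X) + H(Y) - H(X,Y)
  = 0.9544 + 0.9544 - 0.9544
  = 0.9544 bits

min(H(X), H(Y)) = min(0.9544, 0.9544) = 0.9544 bits
Since 0.9544 ≤ 0.9544, the bound is satisfied ✓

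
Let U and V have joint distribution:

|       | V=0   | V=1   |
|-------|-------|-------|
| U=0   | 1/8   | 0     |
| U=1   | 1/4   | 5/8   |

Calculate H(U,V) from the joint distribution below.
H(U,V) = -Σ P(U,V) log₂ P(U,V), summed over the non-zero cells:
H(U,V) = -[(1/8)·log₂(1/8) + (1/4)·log₂(1/4) + (5/8)·log₂(5/8)]
  = 0.3750 + 0.5000 + 0.4238
  = 1.2988 bits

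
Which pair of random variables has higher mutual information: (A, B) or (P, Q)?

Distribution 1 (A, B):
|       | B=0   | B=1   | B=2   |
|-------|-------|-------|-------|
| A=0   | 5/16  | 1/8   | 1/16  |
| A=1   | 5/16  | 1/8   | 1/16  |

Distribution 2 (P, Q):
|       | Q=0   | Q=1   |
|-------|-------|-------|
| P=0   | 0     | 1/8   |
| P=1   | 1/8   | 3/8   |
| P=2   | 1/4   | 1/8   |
Distribution 1 (A, B):
Marginal P(A) (row sums):
  P(A=0) = 5/16 + 1/8 + 1/16 = 1/2
  P(A=1) = 5/16 + 1/8 + 1/16 = 1/2
Marginal P(B) (column sums):
  P(B=0) = 5/16 + 5/16 = 5/8
  P(B=1) = 1/8 + 1/8 = 1/4
  P(B=2) = 1/16 + 1/16 = 1/8

H(A) = -[(1/2)·log₂(1/2) + (1/2)·log₂(1/2)]
  = 0.5000 + 0.5000
  = 1.0000 bits
H(B) = -[(5/8)·log₂(5/8) + (1/4)·log₂(1/4) + (1/8)·log₂(1/8)]
  = 0.4238 + 0.5000 + 0.3750
  = 1.2988 bits
H(A,B) = -[(5/16)·log₂(5/16) + (1/8)·log₂(1/8) + (1/16)·log₂(1/16) + (5/16)·log₂(5/16) + (1/8)·log₂(1/8) + (1/16)·log₂(1/16)]
  = 0.5244 + 0.3750 + 0.2500 + 0.5244 + 0.3750 + 0.2500
  = 2.2988 bits

I(A;B) = H(A) + H(B) - H(A,B)
  = 1.0000 + 1.2988 - 2.2988
  = 0.0000 bits

Distribution 2 (P, Q):
Marginal P(P) (row sums):
  P(P=0) = 0 + 1/8 = 1/8
  P(P=1) = 1/8 + 3/8 = 1/2
  P(P=2) = 1/4 + 1/8 = 3/8
Marginal P(Q) (column sums):
  P(Q=0) = 0 + 1/8 + 1/4 = 3/8
  P(Q=1) = 1/8 + 3/8 + 1/8 = 5/8

H(P) = -[(1/8)·log₂(1/8) + (1/2)·log₂(1/2) + (3/8)·log₂(3/8)]
  = 0.3750 + 0.5000 + 0.5306
  = 1.4056 bits
H(Q) = -[(3/8)·log₂(3/8) + (5/8)·log₂(5/8)]
  = 0.5306 + 0.4238
  = 0.9544 bits
H(P,Q) = -[(1/8)·log₂(1/8) + (1/8)·log₂(1/8) + (3/8)·log₂(3/8) + (1/4)·log₂(1/4) + (1/8)·log₂(1/8)]
  = 0.3750 + 0.3750 + 0.5306 + 0.5000 + 0.3750
  = 2.1556 bits

I(P;Q) = H(P) + H(Q) - H(P,Q)
  = 1.4056 + 0.9544 - 2.1556
  = 0.2044 bits

I(P;Q) = 0.2044 bits > I(A;B) = 0.0000 bits, so (P, Q) has the higher mutual information (stronger dependence).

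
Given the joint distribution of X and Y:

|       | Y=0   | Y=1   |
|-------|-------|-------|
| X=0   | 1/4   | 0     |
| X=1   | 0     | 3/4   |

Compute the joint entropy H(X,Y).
H(X,Y) = -Σ P(X,Y) log₂ P(X,Y), summed over the non-zero cells:
H(X,Y) = -[(1/4)·log₂(1/4) + (3/4)·log₂(3/4)]
  = 0.5000 + 0.3113
  = 0.8113 bits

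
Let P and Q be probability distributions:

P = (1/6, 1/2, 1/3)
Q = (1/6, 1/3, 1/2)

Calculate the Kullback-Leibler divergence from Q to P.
D(P||Q) = Σ P(i) log₂(P(i)/Q(i))
  i=0: (1/6) × log₂((1/6)/(1/6)) = (1/6) × log₂(1) = 0.0000
  i=1: (1/2) × log₂((1/2)/(1/3)) = (1/2) × log₂(3/2) = 0.2925
  i=2: (1/3) × log₂((1/3)/(1/2)) = (1/3) × log₂(2/3) = -0.1950
D(P||Q) = 0.0000 + 0.2925 - 0.1950
  = 0.0975 bits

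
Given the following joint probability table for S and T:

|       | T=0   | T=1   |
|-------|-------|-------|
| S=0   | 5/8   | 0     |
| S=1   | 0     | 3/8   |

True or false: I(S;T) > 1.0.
Marginal P(S) (row sums):
  P(S=0) = 5/8 + 0 = 5/8
  P(S=1) = 0 + 3/8 = 3/8
Marginal P(T) (column sums):
  P(T=0) = 5/8 + 0 = 5/8
  P(T=1) = 0 + 3/8 = 3/8

H(S) = -[(5/8)·log₂(5/8) + (3/8)·log₂(3/8)]
  = 0.4238 + 0.5306
  = 0.9544 bits
H(T) = -[(5/8)·log₂(5/8) + (3/8)·log₂(3/8)]
  = 0.4238 + 0.5306
  = 0.9544 bits
H(S,T) = -[(5/8)·log₂(5/8) + (3/8)·log₂(3/8)]
  = 0.4238 + 0.5306
  = 0.9544 bits

I(S;T) = H(S) + H(T) - H(S,T)
  = 0.9544 + 0.9544 - 0.9544
  = 0.9544 bits

False. I(S;T) = 0.9544 bits, which is ≤ 1.0 bits.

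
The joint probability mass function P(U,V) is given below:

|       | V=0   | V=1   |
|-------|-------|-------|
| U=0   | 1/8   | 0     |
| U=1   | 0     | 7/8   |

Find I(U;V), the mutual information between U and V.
Marginal P(U) (row sums):
  P(U=0) = 1/8 + 0 = 1/8
  P(U=1) = 0 + 7/8 = 7/8
Marginal P(V) (column sums):
  P(V=0) = 1/8 + 0 = 1/8
  P(V=1) = 0 + 7/8 = 7/8

H(U) = -[(1/8)·log₂(1/8) + (7/8)·log₂(7/8)]
  = 0.3750 + 0.1686
  = 0.5436 bits
H(V) = -[(1/8)·log₂(1/8) + (7/8)·log₂(7/8)]
  = 0.3750 + 0.1686
  = 0.5436 bits
H(U,V) = -[(1/8)·log₂(1/8) + (7/8)·log₂(7/8)]
  = 0.3750 + 0.1686
  = 0.5436 bits

I(U;V) = H(U) + H(V) - H(U,V)
  = 0.5436 + 0.5436 - 0.5436
  = 0.5436 bits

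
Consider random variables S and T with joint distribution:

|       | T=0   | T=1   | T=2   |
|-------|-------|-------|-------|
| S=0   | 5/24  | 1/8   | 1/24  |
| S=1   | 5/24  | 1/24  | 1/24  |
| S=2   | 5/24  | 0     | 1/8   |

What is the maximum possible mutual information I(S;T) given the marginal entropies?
The upper bound on mutual information is I(S;T) ≤ min(H(S), H(T)).

Marginal P(S) (row sums):
  P(S=0) = 5/24 + 1/8 + 1/24 = 3/8
  P(S=1) = 5/24 + 1/24 + 1/24 = 7/24
  P(S=2) = 5/24 + 0 + 1/8 = 1/3
Marginal P(T) (column sums):
  P(T=0) = 5/24 + 5/24 + 5/24 = 5/8
  P(T=1) = 1/8 + 1/24 + 0 = 1/6
  P(T=2) = 1/24 + 1/24 + 1/8 = 5/24

H(S) = -[(3/8)·log₂(3/8) + (7/24)·log₂(7/24) + (1/3)·log₂(1/3)]
  = 0.5306 + 0.5185 + 0.5283
  = 1.5774 bits
H(T) = -[(5/8)·log₂(5/8) + (1/6)·log₂(1/6) + (5/24)·log₂(5/24)]
  = 0.4238 + 0.4308 + 0.4715
  = 1.3261 bits

Maximum possible I(S;T) = min(1.5774, 1.3261) = 1.3261 bits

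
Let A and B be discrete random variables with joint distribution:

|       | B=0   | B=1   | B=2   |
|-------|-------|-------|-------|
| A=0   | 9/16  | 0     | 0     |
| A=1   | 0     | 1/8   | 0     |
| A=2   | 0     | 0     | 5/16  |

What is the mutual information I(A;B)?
Marginal P(A) (row sums):
  P(A=0) = 9/16 + 0 + 0 = 9/16
  P(A=1) = 0 + 1/8 + 0 = 1/8
  P(A=2) = 0 + 0 + 5/16 = 5/16
Marginal P(B) (column sums):
  P(B=0) = 9/16 + 0 + 0 = 9/16
  P(B=1) = 0 + 1/8 + 0 = 1/8
  P(B=2) = 0 + 0 + 5/16 = 5/16

H(A) = -[(9/16)·log₂(9/16) + (1/8)·log₂(1/8) + (5/16)·log₂(5/16)]
  = 0.4669 + 0.3750 + 0.5244
  = 1.3663 bits
H(B) = -[(9/16)·log₂(9/16) + (1/8)·log₂(1/8) + (5/16)·log₂(5/16)]
  = 0.4669 + 0.3750 + 0.5244
  = 1.3663 bits
H(A,B) = -[(9/16)·log₂(9/16) + (1/8)·log₂(1/8) + (5/16)·log₂(5/16)]
  = 0.4669 + 0.3750 + 0.5244
  = 1.3663 bits

I(A;B) = H(A) + H(B) - H(A,B)
  = 1.3663 + 1.3663 - 1.3663
  = 1.3663 bits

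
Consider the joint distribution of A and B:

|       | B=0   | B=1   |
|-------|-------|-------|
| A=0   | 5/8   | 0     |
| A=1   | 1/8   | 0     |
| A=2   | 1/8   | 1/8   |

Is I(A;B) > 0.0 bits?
Marginal P(A) (row sums):
  P(A=0) = 5/8 + 0 = 5/8
  P(A=1) = 1/8 + 0 = 1/8
  P(A=2) = 1/8 + 1/8 = 1/4
Marginal P(B) (column sums):
  P(B=0) = 5/8 + 1/8 + 1/8 = 7/8
  P(B=1) = 0 + 0 + 1/8 = 1/8

H(A) = -[(5/8)·log₂(5/8) + (1/8)·log₂(1/8) + (1/4)·log₂(1/4)]
  = 0.4238 + 0.3750 + 0.5000
  = 1.2988 bits
H(B) = -[(7/8)·log₂(7/8) + (1/8)·log₂(1/8)]
  = 0.1686 + 0.3750
  = 0.5436 bits
H(A,B) = -[(5/8)·log₂(5/8) + (1/8)·log₂(1/8) + (1/8)·log₂(1/8) + (1/8)·log₂(1/8)]
  = 0.4238 + 0.3750 + 0.3750 + 0.3750
  = 1.5488 bits

I(A;B) = H(A) + H(B) - H(A,B)
  = 1.2988 + 0.5436 - 1.5488
  = 0.2936 bits

Yes. I(A;B) = 0.2936 bits, which is > 0.0 bits.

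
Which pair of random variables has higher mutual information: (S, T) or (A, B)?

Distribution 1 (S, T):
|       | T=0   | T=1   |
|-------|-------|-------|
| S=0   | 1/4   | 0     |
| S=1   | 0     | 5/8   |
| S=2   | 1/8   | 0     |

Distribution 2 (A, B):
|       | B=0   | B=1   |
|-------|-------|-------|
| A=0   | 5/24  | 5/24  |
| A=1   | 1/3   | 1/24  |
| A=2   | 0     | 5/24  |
Distribution 1 (S, T):
Marginal P(S) (row sums):
  P(S=0) = 1/4 + 0 = 1/4
  P(S=1) = 0 + 5/8 = 5/8
  P(S=2) = 1/8 + 0 = 1/8
Marginal P(T) (column sums):
  P(T=0) = 1/4 + 0 + 1/8 = 3/8
  P(T=1) = 0 + 5/8 + 0 = 5/8

H(S) = -[(1/4)·log₂(1/4) + (5/8)·log₂(5/8) + (1/8)·log₂(1/8)]
  = 0.5000 + 0.4238 + 0.3750
  = 1.2988 bits
H(T) = -[(3/8)·log₂(3/8) + (5/8)·log₂(5/8)]
  = 0.5306 + 0.4238
  = 0.9544 bits
H(S,T) = -[(1/4)·log₂(1/4) + (5/8)·log₂(5/8) + (1/8)·log₂(1/8)]
  = 0.5000 + 0.4238 + 0.3750
  = 1.2988 bits

I(S;T) = H(S) + H(T) - H(S,T)
  = 1.2988 + 0.9544 - 1.2988
  = 0.9544 bits

Distribution 2 (A, B):
Marginal P(A) (row sums):
  P(A=0) = 5/24 + 5/24 = 5/12
  P(A=1) = 1/3 + 1/24 = 3/8
  P(A=2) = 0 + 5/24 = 5/24
Marginal P(B) (column sums):
  P(B=0) = 5/24 + 1/3 + 0 = 13/24
  P(B=1) = 5/24 + 1/24 + 5/24 = 11/24

H(A) = -[(5/12)·log₂(5/12) + (3/8)·log₂(3/8) + (5/24)·log₂(5/24)]
  = 0.5263 + 0.5306 + 0.4715
  = 1.5284 bits
H(B) = -[(13/24)·log₂(13/24) + (11/24)·log₂(11/24)]
  = 0.4791 + 0.5159
  = 0.9950 bits
H(A,B) = -[(5/24)·log₂(5/24) + (5/24)·log₂(5/24) + (1/3)·log₂(1/3) + (1/24)·log₂(1/24) + (5/24)·log₂(5/24)]
  = 0.4715 + 0.4715 + 0.5283 + 0.1910 + 0.4715
  = 2.1338 bits

I(A;B) = H(A) + H(B) - H(A,B)
  = 1.5284 + 0.9950 - 2.1338
  = 0.3896 bits

I(S;T) = 0.9544 bits > I(A;B) = 0.3896 bits, so (S, T) has the higher mutual information (stronger dependence).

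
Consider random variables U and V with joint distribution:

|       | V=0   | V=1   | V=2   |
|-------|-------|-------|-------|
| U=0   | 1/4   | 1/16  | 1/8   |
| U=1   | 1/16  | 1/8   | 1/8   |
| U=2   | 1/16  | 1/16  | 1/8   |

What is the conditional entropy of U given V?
Marginal P(V) (column sums):
  P(V=0) = 1/4 + 1/16 + 1/16 = 3/8
  P(V=1) = 1/16 + 1/8 + 1/16 = 1/4
  P(V=2) = 1/8 + 1/8 + 1/8 = 3/8

H(U|V) = -Σ P(U,V)·log₂ P(U|V), where P(U|V) = P(U,V) / P(V)
  (U=0,V=0): P(U|V) = (1/4)/(3/8) = 2/3;  -(1/4)·log₂(2/3) = 0.1462
  (U=0,V=1): P(U|V) = (1/16)/(1/4) = 1/4;  -(1/16)·log₂(1/4) = 0.1250
  (U=0,V=2): P(U|V) = (1/8)/(3/8) = 1/3;  -(1/8)·log₂(1/3) = 0.1981
  (U=1,V=0): P(U|V) = (1/16)/(3/8) = 1/6;  -(1/16)·log₂(1/6) = 0.1616
  (U=1,V=1): P(U|V) = (1/8)/(1/4) = 1/2;  -(1/8)·log₂(1/2) = 0.1250
  (U=1,V=2): P(U|V) = (1/8)/(3/8) = 1/3;  -(1/8)·log₂(1/3) = 0.1981
  (U=2,V=0): P(U|V) = (1/16)/(3/8) = 1/6;  -(1/16)·log₂(1/6) = 0.1616
  (U=2,V=1): P(U|V) = (1/16)/(1/4) = 1/4;  -(1/16)·log₂(1/4) = 0.1250
  (U=2,V=2): P(U|V) = (1/8)/(3/8) = 1/3;  -(1/8)·log₂(1/3) = 0.1981
H(U|V) = 0.1462 + 0.1250 + 0.1981 + 0.1616 + 0.1250 + 0.1981 + 0.1616 + 0.1250 + 0.1981
  = 1.4387 bits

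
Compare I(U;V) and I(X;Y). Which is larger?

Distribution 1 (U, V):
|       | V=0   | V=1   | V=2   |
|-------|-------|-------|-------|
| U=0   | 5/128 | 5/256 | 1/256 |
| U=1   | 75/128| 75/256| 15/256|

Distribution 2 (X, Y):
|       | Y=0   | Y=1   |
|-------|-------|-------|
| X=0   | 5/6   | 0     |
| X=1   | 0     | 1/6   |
Distribution 1 (U, V):
Marginal P(U) (row sums):
  P(U=0) = 5/128 + 5/256 + 1/256 = 1/16
  P(U=1) = 75/128 + 75/256 + 15/256 = 15/16
Marginal P(V) (column sums):
  P(V=0) = 5/128 + 75/128 = 5/8
  P(V=1) = 5/256 + 75/256 = 5/16
  P(V=2) = 1/256 + 15/256 = 1/16

H(U) = -[(1/16)·log₂(1/16) + (15/16)·log₂(15/16)]
  = 0.2500 + 0.0873
  = 0.3373 bits
H(V) = -[(5/8)·log₂(5/8) + (5/16)·log₂(5/16) + (1/16)·log₂(1/16)]
  = 0.4238 + 0.5244 + 0.2500
  = 1.1982 bits
H(U,V) = -[(5/128)·log₂(5/128) + (5/256)·log₂(5/256) + (1/256)·log₂(1/256) + (75/128)·log₂(75/128) + (75/256)·log₂(75/256) + (15/256)·log₂(15/256)]
  = 0.1827 + 0.1109 + 0.0313 + 0.4519 + 0.5189 + 0.2398
  = 1.5355 bits

I(U;V) = H(U) + H(V) - H(U,V)
  = 0.3373 + 1.1982 - 1.5355
  = 0.0000 bits

Distribution 2 (X, Y):
Marginal P(X) (row sums):
  P(X=0) = 5/6 + 0 = 5/6
  P(X=1) = 0 + 1/6 = 1/6
Marginal P(Y) (column sums):
  P(Y=0) = 5/6 + 0 = 5/6
  P(Y=1) = 0 + 1/6 = 1/6

H(X) = -[(5/6)·log₂(5/6) + (1/6)·log₂(1/6)]
  = 0.2192 + 0.4308
  = 0.6500 bits
H(Y) = -[(5/6)·log₂(5/6) + (1/6)·log₂(1/6)]
  = 0.2192 + 0.4308
  = 0.6500 bits
H(X,Y) = -[(5/6)·log₂(5/6) + (1/6)·log₂(1/6)]
  = 0.2192 + 0.4308
  = 0.6500 bits

I(X;Y) = H(X) + H(Y) - H(X,Y)
  = 0.6500 + 0.6500 - 0.6500
  = 0.6500 bits

I(X;Y) = 0.6500 bits > I(U;V) = 0.0000 bits, so (X, Y) has the higher mutual information (stronger dependence).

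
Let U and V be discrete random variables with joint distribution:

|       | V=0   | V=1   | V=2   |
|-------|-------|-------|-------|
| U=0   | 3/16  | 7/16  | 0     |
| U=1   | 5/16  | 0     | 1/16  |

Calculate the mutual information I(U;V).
Marginal P(U) (row sums):
  P(U=0) = 3/16 + 7/16 + 0 = 5/8
  P(U=1) = 5/16 + 0 + 1/16 = 3/8
Marginal P(V) (column sums):
  P(V=0) = 3/16 + 5/16 = 1/2
  P(V=1) = 7/16 + 0 = 7/16
  P(V=2) = 0 + 1/16 = 1/16

H(U) = -[(5/8)·log₂(5/8) + (3/8)·log₂(3/8)]
  = 0.4238 + 0.5306
  = 0.9544 bits
H(V) = -[(1/2)·log₂(1/2) + (7/16)·log₂(7/16) + (1/16)·log₂(1/16)]
  = 0.5000 + 0.5218 + 0.2500
  = 1.2718 bits
H(U,V) = -[(3/16)·log₂(3/16) + (7/16)·log₂(7/16) + (5/16)·log₂(5/16) + (1/16)·log₂(1/16)]
  = 0.4528 + 0.5218 + 0.5244 + 0.2500
  = 1.7490 bits

I(U;V) = H(U) + H(V) - H(U,V)
  = 0.9544 + 1.2718 - 1.7490
  = 0.4772 bits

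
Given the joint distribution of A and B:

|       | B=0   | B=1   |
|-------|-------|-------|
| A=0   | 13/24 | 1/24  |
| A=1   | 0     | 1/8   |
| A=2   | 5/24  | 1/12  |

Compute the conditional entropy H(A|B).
Marginal P(B) (column sums):
  P(B=0) = 13/24 + 0 + 5/24 = 3/4
  P(B=1) = 1/24 + 1/8 + 1/12 = 1/4

H(A|B) = -Σ P(A,B)·log₂ P(A|B), where P(A|B) = P(A,B) / P(B)
  (cells with P(A,B) = 0 contribute 0)
  (A=0,B=0): P(A|B) = (13/24)/(3/4) = 13/18;  -(13/24)·log₂(13/18) = 0.2543
  (A=0,B=1): P(A|B) = (1/24)/(1/4) = 1/6;  -(1/24)·log₂(1/6) = 0.1077
  (A=1,B=1): P(A|B) = (1/8)/(1/4) = 1/2;  -(1/8)·log₂(1/2) = 0.1250
  (A=2,B=0): P(A|B) = (5/24)/(3/4) = 5/18;  -(5/24)·log₂(5/18) = 0.3850
  (A=2,B=1): P(A|B) = (1/12)/(1/4) = 1/3;  -(1/12)·log₂(1/3) = 0.1321
H(A|B) = 0.2543 + 0.1077 + 0.1250 + 0.3850 + 0.1321
  = 1.0041 bits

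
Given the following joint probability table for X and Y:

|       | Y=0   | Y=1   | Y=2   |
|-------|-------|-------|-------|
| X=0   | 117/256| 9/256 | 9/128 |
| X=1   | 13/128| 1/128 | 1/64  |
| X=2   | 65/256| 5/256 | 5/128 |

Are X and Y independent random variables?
Marginal P(X) (row sums):
  P(X=0) = 117/256 + 9/256 + 9/128 = 9/16
  P(X=1) = 13/128 + 1/128 + 1/64 = 1/8
  P(X=2) = 65/256 + 5/256 + 5/128 = 5/16
Marginal P(Y) (column sums):
  P(Y=0) = 117/256 + 13/128 + 65/256 = 13/16
  P(Y=1) = 9/256 + 1/128 + 5/256 = 1/16
  P(Y=2) = 9/128 + 1/64 + 5/128 = 1/8

X and Y are independent iff P(X=i,Y=j) = P(X=i)·P(Y=j) for every cell.
  P(X=0)·P(Y=0) = 9/16 × 13/16 = 117/256 = P(X=0,Y=0) ✓
  P(X=0)·P(Y=1) = 9/16 × 1/16 = 9/256 = P(X=0,Y=1) ✓
  P(X=0)·P(Y=2) = 9/16 × 1/8 = 9/128 = P(X=0,Y=2) ✓
  P(X=1)·P(Y=0) = 1/8 × 13/16 = 13/128 = P(X=1,Y=0) ✓
  P(X=1)·P(Y=1) = 1/8 × 1/16 = 1/128 = P(X=1,Y=1) ✓
  P(X=1)·P(Y=2) = 1/8 × 1/8 = 1/64 = P(X=1,Y=2) ✓
  P(X=2)·P(Y=0) = 5/16 × 13/16 = 65/256 = P(X=2,Y=0) ✓
  P(X=2)·P(Y=1) = 5/16 × 1/16 = 5/256 = P(X=2,Y=1) ✓
  P(X=2)·P(Y=2) = 5/16 × 1/8 = 5/128 = P(X=2,Y=2) ✓

Yes, X and Y are independent: every cell factors, so I(X;Y) = 0 bits.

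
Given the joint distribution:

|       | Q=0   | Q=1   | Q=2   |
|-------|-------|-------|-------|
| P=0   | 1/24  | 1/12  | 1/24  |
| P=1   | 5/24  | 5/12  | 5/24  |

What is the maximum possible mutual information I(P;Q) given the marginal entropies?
The upper bound on mutual information is I(P;Q) ≤ min(H(P), H(Q)).

Marginal P(P) (row sums):
  P(P=0) = 1/24 + 1/12 + 1/24 = 1/6
  P(P=1) = 5/24 + 5/12 + 5/24 = 5/6
Marginal P(Q) (column sums):
  P(Q=0) = 1/24 + 5/24 = 1/4
  P(Q=1) = 1/12 + 5/12 = 1/2
  P(Q=2) = 1/24 + 5/24 = 1/4

H(P) = -[(1/6)·log₂(1/6) + (5/6)·log₂(5/6)]
  = 0.4308 + 0.2192
  = 0.6500 bits
H(Q) = -[(1/4)·log₂(1/4) + (1/2)·log₂(1/2) + (1/4)·log₂(1/4)]
  = 0.5000 + 0.5000 + 0.5000
  = 1.5000 bits

Maximum possible I(P;Q) = min(0.6500, 1.5000) = 0.6500 bits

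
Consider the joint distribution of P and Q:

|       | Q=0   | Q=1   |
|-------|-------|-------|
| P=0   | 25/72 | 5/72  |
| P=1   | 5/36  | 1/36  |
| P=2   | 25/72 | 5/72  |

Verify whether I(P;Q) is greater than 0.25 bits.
Marginal P(P) (row sums):
  P(P=0) = 25/72 + 5/72 = 5/12
  P(P=1) = 5/36 + 1/36 = 1/6
  P(P=2) = 25/72 + 5/72 = 5/12
Marginal P(Q) (column sums):
  P(Q=0) = 25/72 + 5/36 + 25/72 = 5/6
  P(Q=1) = 5/72 + 1/36 + 5/72 = 1/6

H(P) = -[(5/12)·log₂(5/12) + (1/6)·log₂(1/6) + (5/12)·log₂(5/12)]
  = 0.5263 + 0.4308 + 0.5263
  = 1.4834 bits
H(Q) = -[(5/6)·log₂(5/6) + (1/6)·log₂(1/6)]
  = 0.2192 + 0.4308
  = 0.6500 bits
H(P,Q) = -[(25/72)·log₂(25/72) + (5/72)·log₂(5/72) + (5/36)·log₂(5/36) + (1/36)·log₂(1/36) + (25/72)·log₂(25/72) + (5/72)·log₂(5/72)]
  = 0.5299 + 0.2672 + 0.3956 + 0.1436 + 0.5299 + 0.2672
  = 2.1334 bits

I(P;Q) = H(P) + H(Q) - H(P,Q)
  = 1.4834 + 0.6500 - 2.1334
  = 0.0000 bits

No. I(P;Q) = 0.0000 bits, which is ≤ 0.25 bits.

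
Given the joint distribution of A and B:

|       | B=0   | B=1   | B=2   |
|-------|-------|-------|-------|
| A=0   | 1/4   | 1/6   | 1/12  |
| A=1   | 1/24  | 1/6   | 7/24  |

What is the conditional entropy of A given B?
Marginal P(B) (column sums):
  P(B=0) = 1/4 + 1/24 = 7/24
  P(B=1) = 1/6 + 1/6 = 1/3
  P(B=2) = 1/12 + 7/24 = 3/8

H(A|B) = -Σ P(A,B)·log₂ P(A|B), where P(A|B) = P(A,B) / P(B)
  (A=0,B=0): P(A|B) = (1/4)/(7/24) = 6/7;  -(1/4)·log₂(6/7) = 0.0556
  (A=0,B=1): P(A|B) = (1/6)/(1/3) = 1/2;  -(1/6)·log₂(1/2) = 0.1667
  (A=0,B=2): P(A|B) = (1/12)/(3/8) = 2/9;  -(1/12)·log₂(2/9) = 0.1808
  (A=1,B=0): P(A|B) = (1/24)/(7/24) = 1/7;  -(1/24)·log₂(1/7) = 0.1170
  (A=1,B=1): P(A|B) = (1/6)/(1/3) = 1/2;  -(1/6)·log₂(1/2) = 0.1667
  (A=1,B=2): P(A|B) = (7/24)/(3/8) = 7/9;  -(7/24)·log₂(7/9) = 0.1057
H(A|B) = 0.0556 + 0.1667 + 0.1808 + 0.1170 + 0.1667 + 0.1057
  = 0.7925 bits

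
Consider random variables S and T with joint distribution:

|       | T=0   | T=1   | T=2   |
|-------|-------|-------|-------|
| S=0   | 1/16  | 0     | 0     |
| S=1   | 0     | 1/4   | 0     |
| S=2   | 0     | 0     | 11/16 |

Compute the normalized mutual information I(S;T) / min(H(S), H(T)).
Marginal P(S) (row sums):
  P(S=0) = 1/16 + 0 + 0 = 1/16
  P(S=1) = 0 + 1/4 + 0 = 1/4
  P(S=2) = 0 + 0 + 11/16 = 11/16
Marginal P(T) (column sums):
  P(T=0) = 1/16 + 0 + 0 = 1/16
  P(T=1) = 0 + 1/4 + 0 = 1/4
  P(T=2) = 0 + 0 + 11/16 = 11/16

H(S) = -[(1/16)·log₂(1/16) + (1/4)·log₂(1/4) + (11/16)·log₂(11/16)]
  = 0.2500 + 0.5000 + 0.3716
  = 1.1216 bits
H(T) = -[(1/16)·log₂(1/16) + (1/4)·log₂(1/4) + (11/16)·log₂(11/16)]
  = 0.2500 + 0.5000 + 0.3716
  = 1.1216 bits
H(S,T) = -[(1/16)·log₂(1/16) + (1/4)·log₂(1/4) + (11/16)·log₂(11/16)]
  = 0.2500 + 0.5000 + 0.3716
  = 1.1216 bits

I(S;T) = H(S) + H(T) - H(S,T)
  = 1.1216 + 1.1216 - 1.1216
  = 1.1216 bits

min(H(S), H(T)) = min(1.1216, 1.1216) = 1.1216 bits
Normalized MI = 1.1216 / 1.1216 = 1.0000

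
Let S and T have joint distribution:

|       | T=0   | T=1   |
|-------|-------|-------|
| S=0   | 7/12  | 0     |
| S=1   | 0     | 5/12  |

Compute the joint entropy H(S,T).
H(S,T) = -Σ P(S,T) log₂ P(S,T), summed over the non-zero cells:
H(S,T) = -[(7/12)·log₂(7/12) + (5/12)·log₂(5/12)]
  = 0.4536 + 0.5263
  = 0.9799 bits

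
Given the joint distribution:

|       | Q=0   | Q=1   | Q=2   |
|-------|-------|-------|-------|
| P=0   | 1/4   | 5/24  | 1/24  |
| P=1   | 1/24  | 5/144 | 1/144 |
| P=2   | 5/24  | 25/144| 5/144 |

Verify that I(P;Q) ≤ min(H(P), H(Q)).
Marginal P(P) (row sums):
  P(P=0) = 1/4 + 5/24 + 1/24 = 1/2
  P(P=1) = 1/24 + 5/144 + 1/144 = 1/12
  P(P=2) = 5/24 + 25/144 + 5/144 = 5/12
Marginal P(Q) (column sums):
  P(Q=0) = 1/4 + 1/24 + 5/24 = 1/2
  P(Q=1) = 5/24 + 5/144 + 25/144 = 5/12
  P(Q=2) = 1/24 + 1/144 + 5/144 = 1/12

H(P) = -[(1/2)·log₂(1/2) + (1/12)·log₂(1/12) + (5/12)·log₂(5/12)]
  = 0.5000 + 0.2987 + 0.5263
  = 1.3250 bits
H(Q) = -[(1/2)·log₂(1/2) + (5/12)·log₂(5/12) + (1/12)·log₂(1/12)]
  = 0.5000 + 0.5263 + 0.2987
  = 1.3250 bits
H(P,Q) = -[(1/4)·log₂(1/4) + (5/24)·log₂(5/24) + (1/24)·log₂(1/24) + (1/24)·log₂(1/24) + (5/144)·log₂(5/144) + (1/144)·log₂(1/144) + (5/24)·log₂(5/24) + (25/144)·log₂(25/144) + (5/144)·log₂(5/144)]
  = 0.5000 + 0.4715 + 0.1910 + 0.1910 + 0.1683 + 0.0498 + 0.4715 + 0.4386 + 0.1683
  = 2.6500 bits

I(P;Q) = H(P) + H(Q) - H(P,Q)
  = 1.3250 + 1.3250 - 2.6500
  = 0.0000 bits

min(H(P), H(Q)) = min(1.3250, 1.3250) = 1.3250 bits
Since 0.0000 ≤ 1.3250, the bound is satisfied ✓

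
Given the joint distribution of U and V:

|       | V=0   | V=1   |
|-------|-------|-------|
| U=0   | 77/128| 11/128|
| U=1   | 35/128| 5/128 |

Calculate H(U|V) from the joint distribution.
Marginal P(V) (column sums):
  P(V=0) = 77/128 + 35/128 = 7/8
  P(V=1) = 11/128 + 5/128 = 1/8

H(U|V) = -Σ P(U,V)·log₂ P(U|V), where P(U|V) = P(U,V) / P(V)
  (U=0,V=0): P(U|V) = (77/128)/(7/8) = 11/16;  -(77/128)·log₂(11/16) = 0.3252
  (U=0,V=1): P(U|V) = (11/128)/(1/8) = 11/16;  -(11/128)·log₂(11/16) = 0.0465
  (U=1,V=0): P(U|V) = (35/128)/(7/8) = 5/16;  -(35/128)·log₂(5/16) = 0.4588
  (U=1,V=1): P(U|V) = (5/128)/(1/8) = 5/16;  -(5/128)·log₂(5/16) = 0.0655
H(U|V) = 0.3252 + 0.0465 + 0.4588 + 0.0655
  = 0.8960 bits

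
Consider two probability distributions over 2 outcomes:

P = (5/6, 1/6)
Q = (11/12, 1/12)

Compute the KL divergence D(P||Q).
D(P||Q) = Σ P(i) log₂(P(i)/Q(i))
  i=0: (5/6) × log₂((5/6)/(11/12)) = (5/6) × log₂(10/11) = -0.1146
  i=1: (1/6) × log₂((1/6)/(1/12)) = (1/6) × log₂(2) = 0.1667
D(P||Q) = -0.1146 + 0.1667
  = 0.0521 bits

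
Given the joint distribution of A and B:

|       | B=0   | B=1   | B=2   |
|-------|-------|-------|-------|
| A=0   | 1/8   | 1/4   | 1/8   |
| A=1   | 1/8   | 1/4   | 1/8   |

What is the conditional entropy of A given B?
Marginal P(B) (column sums):
  P(B=0) = 1/8 + 1/8 = 1/4
  P(B=1) = 1/4 + 1/4 = 1/2
  P(B=2) = 1/8 + 1/8 = 1/4

H(A|B) = -Σ P(A,B)·log₂ P(A|B), where P(A|B) = P(A,B) / P(B)
  (A=0,B=0): P(A|B) = (1/8)/(1/4) = 1/2;  -(1/8)·log₂(1/2) = 0.1250
  (A=0,B=1): P(A|B) = (1/4)/(1/2) = 1/2;  -(1/4)·log₂(1/2) = 0.2500
  (A=0,B=2): P(A|B) = (1/8)/(1/4) = 1/2;  -(1/8)·log₂(1/2) = 0.1250
  (A=1,B=0): P(A|B) = (1/8)/(1/4) = 1/2;  -(1/8)·log₂(1/2) = 0.1250
  (A=1,B=1): P(A|B) = (1/4)/(1/2) = 1/2;  -(1/4)·log₂(1/2) = 0.2500
  (A=1,B=2): P(A|B) = (1/8)/(1/4) = 1/2;  -(1/8)·log₂(1/2) = 0.1250
H(A|B) = 0.1250 + 0.2500 + 0.1250 + 0.1250 + 0.2500 + 0.1250
  = 1.0000 bits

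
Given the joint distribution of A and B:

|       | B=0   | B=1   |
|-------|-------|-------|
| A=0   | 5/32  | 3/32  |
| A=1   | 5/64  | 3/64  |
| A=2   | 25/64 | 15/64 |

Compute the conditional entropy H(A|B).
Marginal P(B) (column sums):
  P(B=0) = 5/32 + 5/64 + 25/64 = 5/8
  P(B=1) = 3/32 + 3/64 + 15/64 = 3/8

H(A|B) = -Σ P(A,B)·log₂ P(A|B), where P(A|B) = P(A,B) / P(B)
  (A=0,B=0): P(A|B) = (5/32)/(5/8) = 1/4;  -(5/32)·log₂(1/4) = 0.3125
  (A=0,B=1): P(A|B) = (3/32)/(3/8) = 1/4;  -(3/32)·log₂(1/4) = 0.1875
  (A=1,B=0): P(A|B) = (5/64)/(5/8) = 1/8;  -(5/64)·log₂(1/8) = 0.2344
  (A=1,B=1): P(A|B) = (3/64)/(3/8) = 1/8;  -(3/64)·log₂(1/8) = 0.1406
  (A=2,B=0): P(A|B) = (25/64)/(5/8) = 5/8;  -(25/64)·log₂(5/8) = 0.2649
  (A=2,B=1): P(A|B) = (15/64)/(3/8) = 5/8;  -(15/64)·log₂(5/8) = 0.1589
H(A|B) = 0.3125 + 0.1875 + 0.2344 + 0.1406 + 0.2649 + 0.1589
  = 1.2988 bits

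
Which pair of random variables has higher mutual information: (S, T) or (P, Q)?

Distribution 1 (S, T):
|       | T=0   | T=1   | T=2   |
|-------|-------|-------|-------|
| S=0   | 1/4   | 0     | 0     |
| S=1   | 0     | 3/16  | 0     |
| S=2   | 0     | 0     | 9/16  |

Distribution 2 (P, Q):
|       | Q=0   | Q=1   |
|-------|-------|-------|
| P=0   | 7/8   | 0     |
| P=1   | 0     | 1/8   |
Distribution 1 (S, T):
Marginal P(S) (row sums):
  P(S=0) = 1/4 + 0 + 0 = 1/4
  P(S=1) = 0 + 3/16 + 0 = 3/16
  P(S=2) = 0 + 0 + 9/16 = 9/16
Marginal P(T) (column sums):
  P(T=0) = 1/4 + 0 + 0 = 1/4
  P(T=1) = 0 + 3/16 + 0 = 3/16
  P(T=2) = 0 + 0 + 9/16 = 9/16

H(S) = -[(1/4)·log₂(1/4) + (3/16)·log₂(3/16) + (9/16)·log₂(9/16)]
  = 0.5000 + 0.4528 + 0.4669
  = 1.4197 bits
H(T) = -[(1/4)·log₂(1/4) + (3/16)·log₂(3/16) + (9/16)·log₂(9/16)]
  = 0.5000 + 0.4528 + 0.4669
  = 1.4197 bits
H(S,T) = -[(1/4)·log₂(1/4) + (3/16)·log₂(3/16) + (9/16)·log₂(9/16)]
  = 0.5000 + 0.4528 + 0.4669
  = 1.4197 bits

I(S;T) = H(S) + H(T) - H(S,T)
  = 1.4197 + 1.4197 - 1.4197
  = 1.4197 bits

Distribution 2 (P, Q):
Marginal P(P) (row sums):
  P(P=0) = 7/8 + 0 = 7/8
  P(P=1) = 0 + 1/8 = 1/8
Marginal P(Q) (column sums):
  P(Q=0) = 7/8 + 0 = 7/8
  P(Q=1) = 0 + 1/8 = 1/8

H(P) = -[(7/8)·log₂(7/8) + (1/8)·log₂(1/8)]
  = 0.1686 + 0.3750
  = 0.5436 bits
H(Q) = -[(7/8)·log₂(7/8) + (1/8)·log₂(1/8)]
  = 0.1686 + 0.3750
  = 0.5436 bits
H(P,Q) = -[(7/8)·log₂(7/8) + (1/8)·log₂(1/8)]
  = 0.1686 + 0.3750
  = 0.5436 bits

I(P;Q) = H(P) + H(Q) - H(P,Q)
  = 0.5436 + 0.5436 - 0.5436
  = 0.5436 bits

I(S;T) = 1.4197 bits > I(P;Q) = 0.5436 bits, so (S, T) has the higher mutual information (stronger dependence).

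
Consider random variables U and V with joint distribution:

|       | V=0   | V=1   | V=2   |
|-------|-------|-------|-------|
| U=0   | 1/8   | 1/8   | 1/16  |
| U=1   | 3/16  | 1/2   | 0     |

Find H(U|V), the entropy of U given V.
Marginal P(V) (column sums):
  P(V=0) = 1/8 + 3/16 = 5/16
  P(V=1) = 1/8 + 1/2 = 5/8
  P(V=2) = 1/16 + 0 = 1/16

H(U|V) = -Σ P(U,V)·log₂ P(U|V), where P(U|V) = P(U,V) / P(V)
  (cells with P(U,V) = 0 contribute 0)
  (U=0,V=0): P(U|V) = (1/8)/(5/16) = 2/5;  -(1/8)·log₂(2/5) = 0.1652
  (U=0,V=1): P(U|V) = (1/8)/(5/8) = 1/5;  -(1/8)·log₂(1/5) = 0.2902
  (U=0,V=2): P(U|V) = (1/16)/(1/16) = 1;  -(1/16)·log₂(1) = 0.0000
  (U=1,V=0): P(U|V) = (3/16)/(5/16) = 3/5;  -(3/16)·log₂(3/5) = 0.1382
  (U=1,V=1): P(U|V) = (1/2)/(5/8) = 4/5;  -(1/2)·log₂(4/5) = 0.1610
H(U|V) = 0.1652 + 0.2902 + 0.0000 + 0.1382 + 0.1610
  = 0.7546 bits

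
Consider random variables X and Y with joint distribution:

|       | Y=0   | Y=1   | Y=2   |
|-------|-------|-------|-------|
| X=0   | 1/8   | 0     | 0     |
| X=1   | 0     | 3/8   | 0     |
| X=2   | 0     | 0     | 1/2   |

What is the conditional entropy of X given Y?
Marginal P(Y) (column sums):
  P(Y=0) = 1/8 + 0 + 0 = 1/8
  P(Y=1) = 0 + 3/8 + 0 = 3/8
  P(Y=2) = 0 + 0 + 1/2 = 1/2

H(X|Y) = -Σ P(X,Y)·log₂ P(X|Y), where P(X|Y) = P(X,Y) / P(Y)
  (cells with P(X,Y) = 0 contribute 0)
  (X=0,Y=0): P(X|Y) = (1/8)/(1/8) = 1;  -(1/8)·log₂(1) = 0.0000
  (X=1,Y=1): P(X|Y) = (3/8)/(3/8) = 1;  -(3/8)·log₂(1) = 0.0000
  (X=2,Y=2): P(X|Y) = (1/2)/(1/2) = 1;  -(1/2)·log₂(1) = 0.0000
H(X|Y) = 0.0000 + 0.0000 + 0.0000
  = 0.0000 bits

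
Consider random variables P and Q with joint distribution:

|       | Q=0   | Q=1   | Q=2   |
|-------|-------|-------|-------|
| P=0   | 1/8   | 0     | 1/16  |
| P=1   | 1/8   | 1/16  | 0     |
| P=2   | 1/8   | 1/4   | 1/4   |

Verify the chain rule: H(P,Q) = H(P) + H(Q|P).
Left side:
H(P,Q) = -[(1/8)·log₂(1/8) + (1/16)·log₂(1/16) + (1/8)·log₂(1/8) + (1/16)·log₂(1/16) + (1/8)·log₂(1/8) + (1/4)·log₂(1/4) + (1/4)·log₂(1/4)]
  = 0.3750 + 0.2500 + 0.3750 + 0.2500 + 0.3750 + 0.5000 + 0.5000
  = 2.6250 bits

Right side:
Marginal P(P) (row sums):
  P(P=0) = 1/8 + 0 + 1/16 = 3/16
  P(P=1) = 1/8 + 1/16 + 0 = 3/16
  P(P=2) = 1/8 + 1/4 + 1/4 = 5/8
H(P) = -[(3/16)·log₂(3/16) + (3/16)·log₂(3/16) + (5/8)·log₂(5/8)]
  = 0.4528 + 0.4528 + 0.4238
  = 1.3294 bits
H(Q|P) = -Σ P(P,Q)·log₂ P(Q|P), where P(Q|P) = P(P,Q) / P(P)
  (cells with P(P,Q) = 0 contribute 0)
  (P=0,Q=0): P(Q|P) = (1/8)/(3/16) = 2/3;  -(1/8)·log₂(2/3) = 0.0731
  (P=0,Q=2): P(Q|P) = (1/16)/(3/16) = 1/3;  -(1/16)·log₂(1/3) = 0.0991
  (P=1,Q=0): P(Q|P) = (1/8)/(3/16) = 2/3;  -(1/8)·log₂(2/3) = 0.0731
  (P=1,Q=1): P(Q|P) = (1/16)/(3/16) = 1/3;  -(1/16)·log₂(1/3) = 0.0991
  (P=2,Q=0): P(Q|P) = (1/8)/(5/8) = 1/5;  -(1/8)·log₂(1/5) = 0.2902
  (P=2,Q=1): P(Q|P) = (1/4)/(5/8) = 2/5;  -(1/4)·log₂(2/5) = 0.3305
  (P=2,Q=2): P(Q|P) = (1/4)/(5/8) = 2/5;  -(1/4)·log₂(2/5) = 0.3305
H(Q|P) = 0.0731 + 0.0991 + 0.0731 + 0.0991 + 0.2902 + 0.3305 + 0.3305
  = 1.2956 bits
H(P) + H(Q|P) = 1.3294 + 1.2956 = 2.6250 bits

Both sides equal 2.6250 bits, so the chain rule holds ✓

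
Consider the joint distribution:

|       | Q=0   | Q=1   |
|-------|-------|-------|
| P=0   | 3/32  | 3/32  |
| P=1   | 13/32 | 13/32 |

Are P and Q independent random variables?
Marginal P(P) (row sums):
  P(P=0) = 3/32 + 3/32 = 3/16
  P(P=1) = 13/32 + 13/32 = 13/16
Marginal P(Q) (column sums):
  P(Q=0) = 3/32 + 13/32 = 1/2
  P(Q=1) = 3/32 + 13/32 = 1/2

P and Q are independent iff P(P=i,Q=j) = P(P=i)·P(Q=j) for every cell.
  P(P=0)·P(Q=0) = 3/16 × 1/2 = 3/32 = P(P=0,Q=0) ✓
  P(P=0)·P(Q=1) = 3/16 × 1/2 = 3/32 = P(P=0,Q=1) ✓
  P(P=1)·P(Q=0) = 13/16 × 1/2 = 13/32 = P(P=1,Q=0) ✓
  P(P=1)·P(Q=1) = 13/16 × 1/2 = 13/32 = P(P=1,Q=1) ✓

Yes, P and Q are independent: every cell factors, so I(P;Q) = 0 bits.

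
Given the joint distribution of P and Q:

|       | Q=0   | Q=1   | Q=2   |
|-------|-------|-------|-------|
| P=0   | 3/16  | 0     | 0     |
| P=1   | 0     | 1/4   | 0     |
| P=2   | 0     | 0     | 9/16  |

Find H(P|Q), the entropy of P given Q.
Marginal P(Q) (column sums):
  P(Q=0) = 3/16 + 0 + 0 = 3/16
  P(Q=1) = 0 + 1/4 + 0 = 1/4
  P(Q=2) = 0 + 0 + 9/16 = 9/16

H(P|Q) = -Σ P(P,Q)·log₂ P(P|Q), where P(P|Q) = P(P,Q) / P(Q)
  (cells with P(P,Q) = 0 contribute 0)
  (P=0,Q=0): P(P|Q) = (3/16)/(3/16) = 1;  -(3/16)·log₂(1) = 0.0000
  (P=1,Q=1): P(P|Q) = (1/4)/(1/4) = 1;  -(1/4)·log₂(1) = 0.0000
  (P=2,Q=2): P(P|Q) = (9/16)/(9/16) = 1;  -(9/16)·log₂(1) = 0.0000
H(P|Q) = 0.0000 + 0.0000 + 0.0000
  = 0.0000 bits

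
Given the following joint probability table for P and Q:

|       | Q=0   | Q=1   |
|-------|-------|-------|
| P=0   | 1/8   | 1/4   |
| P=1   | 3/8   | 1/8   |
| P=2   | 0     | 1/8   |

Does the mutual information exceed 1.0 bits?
Marginal P(P) (row sums):
  P(P=0) = 1/8 + 1/4 = 3/8
  P(P=1) = 3/8 + 1/8 = 1/2
  P(P=2) = 0 + 1/8 = 1/8
Marginal P(Q) (column sums):
  P(Q=0) = 1/8 + 3/8 + 0 = 1/2
  P(Q=1) = 1/4 + 1/8 + 1/8 = 1/2

H(P) = -[(3/8)·log₂(3/8) + (1/2)·log₂(1/2) + (1/8)·log₂(1/8)]
  = 0.5306 + 0.5000 + 0.3750
  = 1.4056 bits
H(Q) = -[(1/2)·log₂(1/2) + (1/2)·log₂(1/2)]
  = 0.5000 + 0.5000
  = 1.0000 bits
H(P,Q) = -[(1/8)·log₂(1/8) + (1/4)·log₂(1/4) + (3/8)·log₂(3/8) + (1/8)·log₂(1/8) + (1/8)·log₂(1/8)]
  = 0.3750 + 0.5000 + 0.5306 + 0.3750 + 0.3750
  = 2.1556 bits

I(P;Q) = H(P) + H(Q) - H(P,Q)
  = 1.4056 + 1.0000 - 2.1556
  = 0.2500 bits

No. I(P;Q) = 0.2500 bits, which is ≤ 1.0 bits.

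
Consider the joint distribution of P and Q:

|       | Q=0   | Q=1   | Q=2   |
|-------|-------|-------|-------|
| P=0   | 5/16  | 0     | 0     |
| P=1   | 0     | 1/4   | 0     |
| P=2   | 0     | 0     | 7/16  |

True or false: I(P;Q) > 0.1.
Marginal P(P) (row sums):
  P(P=0) = 5/16 + 0 + 0 = 5/16
  P(P=1) = 0 + 1/4 + 0 = 1/4
  P(P=2) = 0 + 0 + 7/16 = 7/16
Marginal P(Q) (column sums):
  P(Q=0) = 5/16 + 0 + 0 = 5/16
  P(Q=1) = 0 + 1/4 + 0 = 1/4
  P(Q=2) = 0 + 0 + 7/16 = 7/16

H(P) = -[(5/16)·log₂(5/16) + (1/4)·log₂(1/4) + (7/16)·log₂(7/16)]
  = 0.5244 + 0.5000 + 0.5218
  = 1.5462 bits
H(Q) = -[(5/16)·log₂(5/16) + (1/4)·log₂(1/4) + (7/16)·log₂(7/16)]
  = 0.5244 + 0.5000 + 0.5218
  = 1.5462 bits
H(P,Q) = -[(5/16)·log₂(5/16) + (1/4)·log₂(1/4) + (7/16)·log₂(7/16)]
  = 0.5244 + 0.5000 + 0.5218
  = 1.5462 bits

I(P;Q) = H(P) + H(Q) - H(P,Q)
  = 1.5462 + 1.5462 - 1.5462
  = 1.5462 bits

True. I(P;Q) = 1.5462 bits, which is > 0.1 bits.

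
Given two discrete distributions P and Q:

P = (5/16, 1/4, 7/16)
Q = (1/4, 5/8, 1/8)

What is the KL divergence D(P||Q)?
D(P||Q) = Σ P(i) log₂(P(i)/Q(i))
  i=0: (5/16) × log₂((5/16)/(1/4)) = (5/16) × log₂(5/4) = 0.1006
  i=1: (1/4) × log₂((1/4)/(5/8)) = (1/4) × log₂(2/5) = -0.3305
  i=2: (7/16) × log₂((7/16)/(1/8)) = (7/16) × log₂(7/2) = 0.7907
D(P||Q) = 0.1006 - 0.3305 + 0.7907
  = 0.5608 bits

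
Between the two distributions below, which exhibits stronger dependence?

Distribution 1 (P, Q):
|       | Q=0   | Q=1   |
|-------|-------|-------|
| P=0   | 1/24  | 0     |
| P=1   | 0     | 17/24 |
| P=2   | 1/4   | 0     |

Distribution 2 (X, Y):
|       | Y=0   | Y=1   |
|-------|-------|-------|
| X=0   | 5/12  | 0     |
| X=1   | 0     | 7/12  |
Distribution 1 (P, Q):
Marginal P(P) (row sums):
  P(P=0) = 1/24 + 0 = 1/24
  P(P=1) = 0 + 17/24 = 17/24
  P(P=2) = 1/4 + 0 = 1/4
Marginal P(Q) (column sums):
  P(Q=0) = 1/24 + 0 + 1/4 = 7/24
  P(Q=1) = 0 + 17/24 + 0 = 17/24

H(P) = -[(1/24)·log₂(1/24) + (17/24)·log₂(17/24) + (1/4)·log₂(1/4)]
  = 0.1910 + 0.3524 + 0.5000
  = 1.0434 bits
H(Q) = -[(7/24)·log₂(7/24) + (17/24)·log₂(17/24)]
  = 0.5185 + 0.3524
  = 0.8709 bits
H(P,Q) = -[(1/24)·log₂(1/24) + (17/24)·log₂(17/24) + (1/4)·log₂(1/4)]
  = 0.1910 + 0.3524 + 0.5000
  = 1.0434 bits

I(P;Q) = H(P) + H(Q) - H(P,Q)
  = 1.0434 + 0.8709 - 1.0434
  = 0.8709 bits

Distribution 2 (X, Y):
Marginal P(X) (row sums):
  P(X=0) = 5/12 + 0 = 5/12
  P(X=1) = 0 + 7/12 = 7/12
Marginal P(Y) (column sums):
  P(Y=0) = 5/12 + 0 = 5/12
  P(Y=1) = 0 + 7/12 = 7/12

H(X) = -[(5/12)·log₂(5/12) + (7/12)·log₂(7/12)]
  = 0.5263 + 0.4536
  = 0.9799 bits
H(Y) = -[(5/12)·log₂(5/12) + (7/12)·log₂(7/12)]
  = 0.5263 + 0.4536
  = 0.9799 bits
H(X,Y) = -[(5/12)·log₂(5/12) + (7/12)·log₂(7/12)]
  = 0.5263 + 0.4536
  = 0.9799 bits

I(X;Y) = H(X) + H(Y) - H(X,Y)
  = 0.9799 + 0.9799 - 0.9799
  = 0.9799 bits

I(X;Y) = 0.9799 bits > I(P;Q) = 0.8709 bits, so (X, Y) has the higher mutual information (stronger dependence).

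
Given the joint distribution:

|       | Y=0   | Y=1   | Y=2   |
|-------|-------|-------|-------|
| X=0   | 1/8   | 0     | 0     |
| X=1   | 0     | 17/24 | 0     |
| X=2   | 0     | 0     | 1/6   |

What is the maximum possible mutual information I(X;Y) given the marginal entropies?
The upper bound on mutual information is I(X;Y) ≤ min(H(X), H(Y)).

Marginal P(X) (row sums):
  P(X=0) = 1/8 + 0 + 0 = 1/8
  P(X=1) = 0 + 17/24 + 0 = 17/24
  P(X=2) = 0 + 0 + 1/6 = 1/6
Marginal P(Y) (column sums):
  P(Y=0) = 1/8 + 0 + 0 = 1/8
  P(Y=1) = 0 + 17/24 + 0 = 17/24
  P(Y=2) = 0 + 0 + 1/6 = 1/6

H(X) = -[(1/8)·log₂(1/8) + (17/24)·log₂(17/24) + (1/6)·log₂(1/6)]
  = 0.3750 + 0.3524 + 0.4308
  = 1.1582 bits
H(Y) = -[(1/8)·log₂(1/8) + (17/24)·log₂(17/24) + (1/6)·log₂(1/6)]
  = 0.3750 + 0.3524 + 0.4308
  = 1.1582 bits

Maximum possible I(X;Y) = min(1.1582, 1.1582) = 1.1582 bits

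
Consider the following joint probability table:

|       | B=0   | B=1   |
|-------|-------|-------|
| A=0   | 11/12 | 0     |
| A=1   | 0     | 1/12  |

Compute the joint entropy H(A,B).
H(A,B) = -Σ P(A,B) log₂ P(A,B), summed over the non-zero cells:
H(A,B) = -[(11/12)·log₂(11/12) + (1/12)·log₂(1/12)]
  = 0.1151 + 0.2987
  = 0.4138 bits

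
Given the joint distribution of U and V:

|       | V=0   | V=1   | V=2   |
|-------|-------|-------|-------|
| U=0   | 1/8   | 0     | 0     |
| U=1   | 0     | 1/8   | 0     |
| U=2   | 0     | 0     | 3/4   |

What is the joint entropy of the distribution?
H(U,V) = -Σ P(U,V) log₂ P(U,V), summed over the non-zero cells:
H(U,V) = -[(1/8)·log₂(1/8) + (1/8)·log₂(1/8) + (3/4)·log₂(3/4)]
  = 0.3750 + 0.3750 + 0.3113
  = 1.0613 bits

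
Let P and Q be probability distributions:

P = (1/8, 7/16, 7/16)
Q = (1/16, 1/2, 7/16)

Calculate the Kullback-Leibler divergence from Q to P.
D(P||Q) = Σ P(i) log₂(P(i)/Q(i))
  i=0: (1/8) × log₂((1/8)/(1/16)) = (1/8) × log₂(2) = 0.1250
  i=1: (7/16) × log₂((7/16)/(1/2)) = (7/16) × log₂(7/8) = -0.0843
  i=2: (7/16) × log₂((7/16)/(7/16)) = (7/16) × log₂(1) = 0.0000
D(P||Q) = 0.1250 - 0.0843 + 0.0000
  = 0.0407 bits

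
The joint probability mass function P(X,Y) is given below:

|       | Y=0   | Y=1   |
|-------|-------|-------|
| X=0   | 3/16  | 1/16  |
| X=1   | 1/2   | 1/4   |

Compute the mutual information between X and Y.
Marginal P(X) (row sums):
  P(X=0) = 3/16 + 1/16 = 1/4
  P(X=1) = 1/2 + 1/4 = 3/4
Marginal P(Y) (column sums):
  P(Y=0) = 3/16 + 1/2 = 11/16
  P(Y=1) = 1/16 + 1/4 = 5/16

H(X) = -[(1/4)·log₂(1/4) + (3/4)·log₂(3/4)]
  = 0.5000 + 0.3113
  = 0.8113 bits
H(Y) = -[(11/16)·log₂(11/16) + (5/16)·log₂(5/16)]
  = 0.3716 + 0.5244
  = 0.8960 bits
H(X,Y) = -[(3/16)·log₂(3/16) + (1/16)·log₂(1/16) + (1/2)·log₂(1/2) + (1/4)·log₂(1/4)]
  = 0.4528 + 0.2500 + 0.5000 + 0.5000
  = 1.7028 bits

I(X;Y) = H(X) + H(Y) - H(X,Y)
  = 0.8113 + 0.8960 - 1.7028
  = 0.0045 bits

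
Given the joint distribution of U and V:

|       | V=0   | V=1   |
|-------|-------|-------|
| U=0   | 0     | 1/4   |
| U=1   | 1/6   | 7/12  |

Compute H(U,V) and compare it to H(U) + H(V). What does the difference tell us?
Marginal P(U) (row sums):
  P(U=0) = 0 + 1/4 = 1/4
  P(U=1) = 1/6 + 7/12 = 3/4
Marginal P(V) (column sums):
  P(V=0) = 0 + 1/6 = 1/6
  P(V=1) = 1/4 + 7/12 = 5/6

H(U,V) = -[(1/4)·log₂(1/4) + (1/6)·log₂(1/6) + (7/12)·log₂(7/12)]
  = 0.5000 + 0.4308 + 0.4536
  = 1.3844 bits
H(U) = -[(1/4)·log₂(1/4) + (3/4)·log₂(3/4)]
  = 0.5000 + 0.3113
  = 0.8113 bits
H(V) = -[(1/6)·log₂(1/6) + (5/6)·log₂(5/6)]
  = 0.4308 + 0.2192
  = 0.6500 bits

H(U) + H(V) = 0.8113 + 0.6500 = 1.4613 bits
Difference: H(U) + H(V) - H(U,V) = 1.4613 - 1.3844 = 0.0769 bits = I(U;V)

The difference is the mutual information; it is positive here, so U and V are dependent (knowing one reduces uncertainty about the other by 0.0769 bits).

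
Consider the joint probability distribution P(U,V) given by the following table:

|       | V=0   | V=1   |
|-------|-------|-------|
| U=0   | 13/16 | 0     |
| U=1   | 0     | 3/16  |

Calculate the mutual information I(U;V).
Marginal P(U) (row sums):
  P(U=0) = 13/16 + 0 = 13/16
  P(U=1) = 0 + 3/16 = 3/16
Marginal P(V) (column sums):
  P(V=0) = 13/16 + 0 = 13/16
  P(V=1) = 0 + 3/16 = 3/16

H(U) = -[(13/16)·log₂(13/16) + (3/16)·log₂(3/16)]
  = 0.2434 + 0.4528
  = 0.6962 bits
H(V) = -[(13/16)·log₂(13/16) + (3/16)·log₂(3/16)]
  = 0.2434 + 0.4528
  = 0.6962 bits
H(U,V) = -[(13/16)·log₂(13/16) + (3/16)·log₂(3/16)]
  = 0.2434 + 0.4528
  = 0.6962 bits

I(U;V) = H(U) + H(V) - H(U,V)
  = 0.6962 + 0.6962 - 0.6962
  = 0.6962 bits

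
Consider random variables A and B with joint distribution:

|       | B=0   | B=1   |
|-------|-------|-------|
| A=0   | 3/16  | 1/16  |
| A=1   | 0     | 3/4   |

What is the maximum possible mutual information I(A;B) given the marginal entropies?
The upper bound on mutual information is I(A;B) ≤ min(H(A), H(B)).

Marginal P(A) (row sums):
  P(A=0) = 3/16 + 1/16 = 1/4
  P(A=1) = 0 + 3/4 = 3/4
Marginal P(B) (column sums):
  P(B=0) = 3/16 + 0 = 3/16
  P(B=1) = 1/16 + 3/4 = 13/16

H(A) = -[(1/4)·log₂(1/4) + (3/4)·log₂(3/4)]
  = 0.5000 + 0.3113
  = 0.8113 bits
H(B) = -[(3/16)·log₂(3/16) + (13/16)·log₂(13/16)]
  = 0.4528 + 0.2434
  = 0.6962 bits

Maximum possible I(A;B) = min(0.8113, 0.6962) = 0.6962 bits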